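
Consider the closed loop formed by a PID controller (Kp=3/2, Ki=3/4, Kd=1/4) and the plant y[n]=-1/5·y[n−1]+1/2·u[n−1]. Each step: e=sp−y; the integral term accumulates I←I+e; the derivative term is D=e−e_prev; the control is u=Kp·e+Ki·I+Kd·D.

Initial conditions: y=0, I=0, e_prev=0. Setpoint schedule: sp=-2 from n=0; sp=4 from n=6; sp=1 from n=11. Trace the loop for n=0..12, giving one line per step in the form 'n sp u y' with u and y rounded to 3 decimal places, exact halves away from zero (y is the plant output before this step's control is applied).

(exact arithmetic carried between steps; '≈' marks a value shown rounded to 6 d.p. or computed from one; I and e_prev carry over from the previous line; the table rounds u and y to 3 d.p., halves away from zero)
n=0: y=0, sp=-2, e=sp−y=-2; I=-2, D=e−e_prev=-2; u=3/2·(-2)+3/4·(-2)+1/4·(-2)=-5; next y=-1/5·0+1/2·(-5)=-2.5
n=1: y=-2.5, sp=-2, e=sp−y=0.5; I=-1.5, D=e−e_prev=2.5; u=3/2·0.5+3/4·(-1.5)+1/4·2.5=0.25; next y=-1/5·(-2.5)+1/2·0.25=0.625
n=2: y=0.625, sp=-2, e=sp−y=-2.625; I=-4.125, D=e−e_prev=-3.125; u=3/2·(-2.625)+3/4·(-4.125)+1/4·(-3.125)=-7.8125; next y=-1/5·0.625+1/2·(-7.8125)=-4.03125
n=3: y=-4.03125, sp=-2, e=sp−y=2.03125; I=-2.09375, D=e−e_prev=4.65625; u=3/2·2.03125+3/4·(-2.09375)+1/4·4.65625=2.640625; next y=-1/5·(-4.03125)+1/2·2.640625≈2.126563
n=4: y≈2.126563, sp=-2, e=sp−y≈-4.126563; I≈-6.220313, D=e−e_prev≈-6.157813; u=3/2·(-4.126563)+3/4·(-6.220313)+1/4·(-6.157813)≈-12.394531; next y=-1/5·2.126563+1/2·(-12.394531)≈-6.622578
n=5: y≈-6.622578, sp=-2, e=sp−y≈4.622578; I≈-1.597734, D=e−e_prev≈8.749141; u=3/2·4.622578+3/4·(-1.597734)+1/4·8.749141≈7.922852; next y=-1/5·(-6.622578)+1/2·7.922852≈5.285941
n=6: y≈5.285941, sp=4, e=sp−y≈-1.285941; I≈-2.883676, D=e−e_prev≈-5.908520; u=3/2·(-1.285941)+3/4·(-2.883676)+1/4·(-5.908520)≈-5.568799; next y=-1/5·5.285941+1/2·(-5.568799)≈-3.841588
n=7: y≈-3.841588, sp=4, e=sp−y≈7.841588; I≈4.957912, D=e−e_prev≈9.127529; u=3/2·7.841588+3/4·4.957912+1/4·9.127529≈17.762698; next y=-1/5·(-3.841588)+1/2·17.762698≈9.649666
n=8: y≈9.649666, sp=4, e=sp−y≈-5.649666; I≈-0.691755, D=e−e_prev≈-13.491254; u=3/2·(-5.649666)+3/4·(-0.691755)+1/4·(-13.491254)≈-12.366129; next y=-1/5·9.649666+1/2·(-12.366129)≈-8.112998
n=9: y≈-8.112998, sp=4, e=sp−y≈12.112998; I≈11.421243, D=e−e_prev≈17.762664; u=3/2·12.112998+3/4·11.421243+1/4·17.762664≈31.176095; next y=-1/5·(-8.112998)+1/2·31.176095≈17.210647
n=10: y≈17.210647, sp=4, e=sp−y≈-13.210647; I≈-1.789404, D=e−e_prev≈-25.323645; u=3/2·(-13.210647)+3/4·(-1.789404)+1/4·(-25.323645)≈-27.488935; next y=-1/5·17.210647+1/2·(-27.488935)≈-17.186597
n=11: y≈-17.186597, sp=1, e=sp−y≈18.186597; I≈16.397193, D=e−e_prev≈31.397244; u=3/2·18.186597+3/4·16.397193+1/4·31.397244≈47.427101; next y=-1/5·(-17.186597)+1/2·47.427101≈27.150870
n=12: y≈27.150870, sp=1, e=sp−y≈-26.150870; I≈-9.753677, D=e−e_prev≈-44.337467; u=3/2·(-26.150870)+3/4·(-9.753677)+1/4·(-44.337467)≈-57.625929; next y=-1/5·27.150870+1/2·(-57.625929)≈-34.243139

0 -2 -5.000 0.000
1 -2 0.250 -2.500
2 -2 -7.813 0.625
3 -2 2.641 -4.031
4 -2 -12.395 2.127
5 -2 7.923 -6.623
6 4 -5.569 5.286
7 4 17.763 -3.842
8 4 -12.366 9.650
9 4 31.176 -8.113
10 4 -27.489 17.211
11 1 47.427 -17.187
12 1 -57.626 27.151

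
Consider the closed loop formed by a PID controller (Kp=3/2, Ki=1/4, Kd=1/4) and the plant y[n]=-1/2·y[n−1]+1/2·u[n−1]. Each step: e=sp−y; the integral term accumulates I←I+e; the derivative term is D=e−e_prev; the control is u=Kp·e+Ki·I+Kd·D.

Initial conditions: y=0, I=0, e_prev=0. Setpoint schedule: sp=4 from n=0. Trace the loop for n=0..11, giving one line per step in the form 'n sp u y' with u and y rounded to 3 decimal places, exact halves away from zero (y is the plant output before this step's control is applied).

(exact arithmetic carried between steps; '≈' marks a value shown rounded to 6 d.p. or computed from one; I and e_prev carry over from the previous line; the table rounds u and y to 3 d.p., halves away from zero)
n=0: y=0, sp=4, e=sp−y=4; I=4, D=e−e_prev=4; u=3/2·4+1/4·4+1/4·4=8; next y=-1/2·0+1/2·8=4
n=1: y=4, sp=4, e=sp−y=0; I=4, D=e−e_prev=-4; u=3/2·0+1/4·4+1/4·(-4)=0; next y=-1/2·4+1/2·0=-2
n=2: y=-2, sp=4, e=sp−y=6; I=10, D=e−e_prev=6; u=3/2·6+1/4·10+1/4·6=13; next y=-1/2·(-2)+1/2·13=7.5
n=3: y=7.5, sp=4, e=sp−y=-3.5; I=6.5, D=e−e_prev=-9.5; u=3/2·(-3.5)+1/4·6.5+1/4·(-9.5)=-6; next y=-1/2·7.5+1/2·(-6)=-6.75
n=4: y=-6.75, sp=4, e=sp−y=10.75; I=17.25, D=e−e_prev=14.25; u=3/2·10.75+1/4·17.25+1/4·14.25=24; next y=-1/2·(-6.75)+1/2·24=15.375
n=5: y=15.375, sp=4, e=sp−y=-11.375; I=5.875, D=e−e_prev=-22.125; u=3/2·(-11.375)+1/4·5.875+1/4·(-22.125)=-21.125; next y=-1/2·15.375+1/2·(-21.125)=-18.25
n=6: y=-18.25, sp=4, e=sp−y=22.25; I=28.125, D=e−e_prev=33.625; u=3/2·22.25+1/4·28.125+1/4·33.625=48.8125; next y=-1/2·(-18.25)+1/2·48.8125=33.53125
n=7: y=33.53125, sp=4, e=sp−y=-29.53125; I=-1.40625, D=e−e_prev=-51.78125; u=3/2·(-29.53125)+1/4·(-1.40625)+1/4·(-51.78125)=-57.59375; next y=-1/2·33.53125+1/2·(-57.59375)=-45.5625
n=8: y=-45.5625, sp=4, e=sp−y=49.5625; I=48.15625, D=e−e_prev=79.09375; u=3/2·49.5625+1/4·48.15625+1/4·79.09375=106.15625; next y=-1/2·(-45.5625)+1/2·106.15625=75.859375
n=9: y=75.859375, sp=4, e=sp−y=-71.859375; I=-23.703125, D=e−e_prev=-121.421875; u=3/2·(-71.859375)+1/4·(-23.703125)+1/4·(-121.421875)≈-144.070313; next y=-1/2·75.859375+1/2·(-144.070313)≈-109.964844
n=10: y≈-109.964844, sp=4, e=sp−y≈113.964844; I≈90.261719, D=e−e_prev≈185.824219; u=3/2·113.964844+1/4·90.261719+1/4·185.824219≈239.96875; next y=-1/2·(-109.964844)+1/2·239.96875≈174.966797
n=11: y≈174.966797, sp=4, e=sp−y≈-170.966797; I≈-80.705078, D=e−e_prev≈-284.931641; u=3/2·(-170.966797)+1/4·(-80.705078)+1/4·(-284.931641)≈-347.859375; next y=-1/2·174.966797+1/2·(-347.859375)≈-261.413086

0 4 8.000 0.000
1 4 0.000 4.000
2 4 13.000 -2.000
3 4 -6.000 7.500
4 4 24.000 -6.750
5 4 -21.125 15.375
6 4 48.813 -18.250
7 4 -57.594 33.531
8 4 106.156 -45.563
9 4 -144.070 75.859
10 4 239.969 -109.965
11 4 -347.859 174.967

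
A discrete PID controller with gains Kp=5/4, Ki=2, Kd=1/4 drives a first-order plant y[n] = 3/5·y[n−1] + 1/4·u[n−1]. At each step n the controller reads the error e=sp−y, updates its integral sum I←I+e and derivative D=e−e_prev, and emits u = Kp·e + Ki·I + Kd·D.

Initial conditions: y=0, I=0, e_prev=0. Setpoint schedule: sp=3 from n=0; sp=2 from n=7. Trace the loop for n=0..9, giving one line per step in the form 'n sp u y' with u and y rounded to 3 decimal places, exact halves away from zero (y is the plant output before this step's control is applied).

(exact arithmetic carried between steps; '≈' marks a value shown rounded to 6 d.p. or computed from one; I and e_prev carry over from the previous line; the table rounds u and y to 3 d.p., halves away from zero)
n=0: y=0, sp=3, e=sp−y=3; I=3, D=e−e_prev=3; u=5/4·3+2·3+1/4·3=10.5; next y=3/5·0+1/4·10.5=2.625
n=1: y=2.625, sp=3, e=sp−y=0.375; I=3.375, D=e−e_prev=-2.625; u=5/4·0.375+2·3.375+1/4·(-2.625)=6.5625; next y=3/5·2.625+1/4·6.5625=3.215625
n=2: y=3.215625, sp=3, e=sp−y=-0.215625; I=3.159375, D=e−e_prev=-0.590625; u=5/4·(-0.215625)+2·3.159375+1/4·(-0.590625)≈5.901563; next y=3/5·3.215625+1/4·5.901563≈3.404766
n=3: y≈3.404766, sp=3, e=sp−y≈-0.404766; I≈2.754609, D=e−e_prev≈-0.189141; u=5/4·(-0.404766)+2·2.754609+1/4·(-0.189141)≈4.955977; next y=3/5·3.404766+1/4·4.955977≈3.281854
n=4: y≈3.281854, sp=3, e=sp−y≈-0.281854; I≈2.472756, D=e−e_prev≈0.122912; u=5/4·(-0.281854)+2·2.472756+1/4·0.122912≈4.623923; next y=3/5·3.281854+1/4·4.623923≈3.125093
n=5: y≈3.125093, sp=3, e=sp−y≈-0.125093; I≈2.347663, D=e−e_prev≈0.156761; u=5/4·(-0.125093)+2·2.347663+1/4·0.156761≈4.578150; next y=3/5·3.125093+1/4·4.578150≈3.019593
n=6: y≈3.019593, sp=3, e=sp−y≈-0.019593; I≈2.328070, D=e−e_prev≈0.105500; u=5/4·(-0.019593)+2·2.328070+1/4·0.105500≈4.658023; next y=3/5·3.019593+1/4·4.658023≈2.976262
n=7: y≈2.976262, sp=2, e=sp−y≈-0.976262; I≈1.351808, D=e−e_prev≈-0.956668; u=5/4·(-0.976262)+2·1.351808+1/4·(-0.956668)≈1.244122; next y=3/5·2.976262+1/4·1.244122≈2.096788
n=8: y≈2.096788, sp=2, e=sp−y≈-0.096788; I≈1.255021, D=e−e_prev≈0.879474; u=5/4·(-0.096788)+2·1.255021+1/4·0.879474≈2.608925; next y=3/5·2.096788+1/4·2.608925≈1.910304
n=9: y≈1.910304, sp=2, e=sp−y≈0.089696; I≈1.344717, D=e−e_prev≈0.186484; u=5/4·0.089696+2·1.344717+1/4·0.186484≈2.848175; next y=3/5·1.910304+1/4·2.848175≈1.858226

0 3 10.500 0.000
1 3 6.563 2.625
2 3 5.902 3.216
3 3 4.956 3.405
4 3 4.624 3.282
5 3 4.578 3.125
6 3 4.658 3.020
7 2 1.244 2.976
8 2 2.609 2.097
9 2 2.848 1.910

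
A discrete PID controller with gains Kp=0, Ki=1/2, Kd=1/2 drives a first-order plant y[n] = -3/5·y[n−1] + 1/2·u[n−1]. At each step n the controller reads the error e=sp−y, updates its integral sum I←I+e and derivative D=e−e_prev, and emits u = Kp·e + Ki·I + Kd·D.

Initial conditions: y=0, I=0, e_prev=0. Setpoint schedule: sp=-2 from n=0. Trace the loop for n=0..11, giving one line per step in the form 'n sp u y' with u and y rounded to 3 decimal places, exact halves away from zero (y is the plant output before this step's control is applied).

(exact arithmetic carried between steps; '≈' marks a value shown rounded to 6 d.p. or computed from one; I and e_prev carry over from the previous line; the table rounds u and y to 3 d.p., halves away from zero)
n=0: y=0, sp=-2, e=sp−y=-2; I=-2, D=e−e_prev=-2; u=0·(-2)+1/2·(-2)+1/2·(-2)=-2; next y=-3/5·0+1/2·(-2)=-1
n=1: y=-1, sp=-2, e=sp−y=-1; I=-3, D=e−e_prev=1; u=0·(-1)+1/2·(-3)+1/2·1=-1; next y=-3/5·(-1)+1/2·(-1)=0.1
n=2: y=0.1, sp=-2, e=sp−y=-2.1; I=-5.1, D=e−e_prev=-1.1; u=0·(-2.1)+1/2·(-5.1)+1/2·(-1.1)=-3.1; next y=-3/5·0.1+1/2·(-3.1)=-1.61
n=3: y=-1.61, sp=-2, e=sp−y=-0.39; I=-5.49, D=e−e_prev=1.71; u=0·(-0.39)+1/2·(-5.49)+1/2·1.71=-1.89; next y=-3/5·(-1.61)+1/2·(-1.89)=0.021
n=4: y=0.021, sp=-2, e=sp−y=-2.021; I=-7.511, D=e−e_prev=-1.631; u=0·(-2.021)+1/2·(-7.511)+1/2·(-1.631)=-4.571; next y=-3/5·0.021+1/2·(-4.571)=-2.2981
n=5: y=-2.2981, sp=-2, e=sp−y=0.2981; I=-7.2129, D=e−e_prev=2.3191; u=0·0.2981+1/2·(-7.2129)+1/2·2.3191=-2.4469; next y=-3/5·(-2.2981)+1/2·(-2.4469)=0.15541
n=6: y=0.15541, sp=-2, e=sp−y=-2.15541; I=-9.36831, D=e−e_prev=-2.45351; u=0·(-2.15541)+1/2·(-9.36831)+1/2·(-2.45351)=-5.91091; next y=-3/5·0.15541+1/2·(-5.91091)=-3.048701
n=7: y=-3.048701, sp=-2, e=sp−y=1.048701; I=-8.319609, D=e−e_prev=3.204111; u=0·1.048701+1/2·(-8.319609)+1/2·3.204111=-2.557749; next y=-3/5·(-3.048701)+1/2·(-2.557749)≈0.550346
n=8: y≈0.550346, sp=-2, e=sp−y≈-2.550346; I≈-10.869955, D=e−e_prev≈-3.599047; u=0·(-2.550346)+1/2·(-10.869955)+1/2·(-3.599047)≈-7.234501; next y=-3/5·0.550346+1/2·(-7.234501)≈-3.947458
n=9: y≈-3.947458, sp=-2, e=sp−y≈1.947458; I≈-8.922497, D=e−e_prev≈4.497804; u=0·1.947458+1/2·(-8.922497)+1/2·4.497804≈-2.212346; next y=-3/5·(-3.947458)+1/2·(-2.212346)≈1.262302
n=10: y≈1.262302, sp=-2, e=sp−y≈-3.262302; I≈-12.184799, D=e−e_prev≈-5.209760; u=0·(-3.262302)+1/2·(-12.184799)+1/2·(-5.209760)≈-8.697279; next y=-3/5·1.262302+1/2·(-8.697279)≈-5.106021
n=11: y≈-5.106021, sp=-2, e=sp−y≈3.106021; I≈-9.078778, D=e−e_prev≈6.368323; u=0·3.106021+1/2·(-9.078778)+1/2·6.368323≈-1.355228; next y=-3/5·(-5.106021)+1/2·(-1.355228)≈2.385999

0 -2 -2.000 0.000
1 -2 -1.000 -1.000
2 -2 -3.100 0.100
3 -2 -1.890 -1.610
4 -2 -4.571 0.021
5 -2 -2.447 -2.298
6 -2 -5.911 0.155
7 -2 -2.558 -3.049
8 -2 -7.235 0.550
9 -2 -2.212 -3.947
10 -2 -8.697 1.262
11 -2 -1.355 -5.106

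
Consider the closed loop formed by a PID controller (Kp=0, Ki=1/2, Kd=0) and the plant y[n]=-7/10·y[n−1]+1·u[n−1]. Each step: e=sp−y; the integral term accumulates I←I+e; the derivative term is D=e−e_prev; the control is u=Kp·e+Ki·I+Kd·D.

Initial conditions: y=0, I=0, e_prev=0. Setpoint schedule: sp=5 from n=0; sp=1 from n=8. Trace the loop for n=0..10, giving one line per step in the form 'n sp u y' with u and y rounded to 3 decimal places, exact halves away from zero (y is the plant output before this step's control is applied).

0 5 2.500 0.000
1 5 3.750 2.500
2 5 5.250 2.000
3 5 5.825 3.850
4 5 6.760 3.130
5 5 6.976 4.569
6 5 7.587 3.777
7 5 7.615 4.943
8 1 6.038 4.155
9 1 4.973 3.129
10 1 4.082 2.783

(exact arithmetic carried between steps; '≈' marks a value shown rounded to 6 d.p. or computed from one; I and e_prev carry over from the previous line; the table rounds u and y to 3 d.p., halves away from zero)
n=0: y=0, sp=5, e=sp−y=5; I=5, D=e−e_prev=5; u=0·5+1/2·5+0·5=2.5; next y=-7/10·0+1·2.5=2.5
n=1: y=2.5, sp=5, e=sp−y=2.5; I=7.5, D=e−e_prev=-2.5; u=0·2.5+1/2·7.5+0·(-2.5)=3.75; next y=-7/10·2.5+1·3.75=2
n=2: y=2, sp=5, e=sp−y=3; I=10.5, D=e−e_prev=0.5; u=0·3+1/2·10.5+0·0.5=5.25; next y=-7/10·2+1·5.25=3.85
n=3: y=3.85, sp=5, e=sp−y=1.15; I=11.65, D=e−e_prev=-1.85; u=0·1.15+1/2·11.65+0·(-1.85)=5.825; next y=-7/10·3.85+1·5.825=3.13
n=4: y=3.13, sp=5, e=sp−y=1.87; I=13.52, D=e−e_prev=0.72; u=0·1.87+1/2·13.52+0·0.72=6.76; next y=-7/10·3.13+1·6.76=4.569
n=5: y=4.569, sp=5, e=sp−y=0.431; I=13.951, D=e−e_prev=-1.439; u=0·0.431+1/2·13.951+0·(-1.439)=6.9755; next y=-7/10·4.569+1·6.9755=3.7772
n=6: y=3.7772, sp=5, e=sp−y=1.2228; I=15.1738, D=e−e_prev=0.7918; u=0·1.2228+1/2·15.1738+0·0.7918=7.5869; next y=-7/10·3.7772+1·7.5869=4.94286
n=7: y=4.94286, sp=5, e=sp−y=0.05714; I=15.23094, D=e−e_prev=-1.16566; u=0·0.05714+1/2·15.23094+0·(-1.16566)=7.61547; next y=-7/10·4.94286+1·7.61547=4.155468
n=8: y=4.155468, sp=1, e=sp−y=-3.155468; I=12.075472, D=e−e_prev=-3.212608; u=0·(-3.155468)+1/2·12.075472+0·(-3.212608)=6.037736; next y=-7/10·4.155468+1·6.037736≈3.128908
n=9: y≈3.128908, sp=1, e=sp−y≈-2.128908; I≈9.946564, D=e−e_prev≈1.026560; u=0·(-2.128908)+1/2·9.946564+0·1.026560≈4.973282; next y=-7/10·3.128908+1·4.973282≈2.783046
n=10: y≈2.783046, sp=1, e=sp−y≈-1.783046; I≈8.163518, D=e−e_prev≈0.345862; u=0·(-1.783046)+1/2·8.163518+0·0.345862≈4.081759; next y=-7/10·2.783046+1·4.081759≈2.133627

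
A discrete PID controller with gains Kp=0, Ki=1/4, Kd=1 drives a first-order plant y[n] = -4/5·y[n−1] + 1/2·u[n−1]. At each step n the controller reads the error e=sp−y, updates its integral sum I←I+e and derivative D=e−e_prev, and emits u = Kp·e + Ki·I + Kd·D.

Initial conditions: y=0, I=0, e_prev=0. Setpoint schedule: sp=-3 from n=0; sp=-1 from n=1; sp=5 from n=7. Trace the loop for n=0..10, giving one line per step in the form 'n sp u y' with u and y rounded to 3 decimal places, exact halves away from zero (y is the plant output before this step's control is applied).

(exact arithmetic carried between steps; '≈' marks a value shown rounded to 6 d.p. or computed from one; I and e_prev carry over from the previous line; the table rounds u and y to 3 d.p., halves away from zero)
n=0: y=0, sp=-3, e=sp−y=-3; I=-3, D=e−e_prev=-3; u=0·(-3)+1/4·(-3)+1·(-3)=-3.75; next y=-4/5·0+1/2·(-3.75)=-1.875
n=1: y=-1.875, sp=-1, e=sp−y=0.875; I=-2.125, D=e−e_prev=3.875; u=0·0.875+1/4·(-2.125)+1·3.875=3.34375; next y=-4/5·(-1.875)+1/2·3.34375=3.171875
n=2: y=3.171875, sp=-1, e=sp−y=-4.171875; I=-6.296875, D=e−e_prev=-5.046875; u=0·(-4.171875)+1/4·(-6.296875)+1·(-5.046875)≈-6.621094; next y=-4/5·3.171875+1/2·(-6.621094)≈-5.848047
n=3: y≈-5.848047, sp=-1, e=sp−y≈4.848047; I≈-1.448828, D=e−e_prev≈9.019922; u=0·4.848047+1/4·(-1.448828)+1·9.019922≈8.657715; next y=-4/5·(-5.848047)+1/2·8.657715≈9.007295
n=4: y≈9.007295, sp=-1, e=sp−y≈-10.007295; I≈-11.456123, D=e−e_prev≈-14.855342; u=0·(-10.007295)+1/4·(-11.456123)+1·(-14.855342)≈-17.719373; next y=-4/5·9.007295+1/2·(-17.719373)≈-16.065522
n=5: y≈-16.065522, sp=-1, e=sp−y≈15.065522; I≈3.609399, D=e−e_prev≈25.072817; u=0·15.065522+1/4·3.609399+1·25.072817≈25.975167; next y=-4/5·(-16.065522)+1/2·25.975167≈25.840001
n=6: y≈25.840001, sp=-1, e=sp−y≈-26.840001; I≈-23.230602, D=e−e_prev≈-41.905523; u=0·(-26.840001)+1/4·(-23.230602)+1·(-41.905523)≈-47.713174; next y=-4/5·25.840001+1/2·(-47.713174)≈-44.528588
n=7: y≈-44.528588, sp=5, e=sp−y≈49.528588; I≈26.297986, D=e−e_prev≈76.368589; u=0·49.528588+1/4·26.297986+1·76.368589≈82.943086; next y=-4/5·(-44.528588)+1/2·82.943086≈77.094413
n=8: y≈77.094413, sp=5, e=sp−y≈-72.094413; I≈-45.796427, D=e−e_prev≈-121.623001; u=0·(-72.094413)+1/4·(-45.796427)+1·(-121.623001)≈-133.072108; next y=-4/5·77.094413+1/2·(-133.072108)≈-128.211585
n=9: y≈-128.211585, sp=5, e=sp−y≈133.211585; I≈87.415157, D=e−e_prev≈205.305998; u=0·133.211585+1/4·87.415157+1·205.305998≈227.159787; next y=-4/5·(-128.211585)+1/2·227.159787≈216.149161
n=10: y≈216.149161, sp=5, e=sp−y≈-211.149161; I≈-123.734004, D=e−e_prev≈-344.360746; u=0·(-211.149161)+1/4·(-123.734004)+1·(-344.360746)≈-375.294247; next y=-4/5·216.149161+1/2·(-375.294247)≈-360.566452

0 -3 -3.750 0.000
1 -1 3.344 -1.875
2 -1 -6.621 3.172
3 -1 8.658 -5.848
4 -1 -17.719 9.007
5 -1 25.975 -16.066
6 -1 -47.713 25.840
7 5 82.943 -44.529
8 5 -133.072 77.094
9 5 227.160 -128.212
10 5 -375.294 216.149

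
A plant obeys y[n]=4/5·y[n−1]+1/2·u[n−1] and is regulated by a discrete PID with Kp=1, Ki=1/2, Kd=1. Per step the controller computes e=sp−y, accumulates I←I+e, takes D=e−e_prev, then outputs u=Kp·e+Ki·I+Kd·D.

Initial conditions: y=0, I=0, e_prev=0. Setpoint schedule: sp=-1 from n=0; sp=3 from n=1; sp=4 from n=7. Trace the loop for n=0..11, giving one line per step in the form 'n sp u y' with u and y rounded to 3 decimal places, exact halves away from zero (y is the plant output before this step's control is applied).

(exact arithmetic carried between steps; '≈' marks a value shown rounded to 6 d.p. or computed from one; I and e_prev carry over from the previous line; the table rounds u and y to 3 d.p., halves away from zero)
n=0: y=0, sp=-1, e=sp−y=-1; I=-1, D=e−e_prev=-1; u=1·(-1)+1/2·(-1)+1·(-1)=-2.5; next y=4/5·0+1/2·(-2.5)=-1.25
n=1: y=-1.25, sp=3, e=sp−y=4.25; I=3.25, D=e−e_prev=5.25; u=1·4.25+1/2·3.25+1·5.25=11.125; next y=4/5·(-1.25)+1/2·11.125=4.5625
n=2: y=4.5625, sp=3, e=sp−y=-1.5625; I=1.6875, D=e−e_prev=-5.8125; u=1·(-1.5625)+1/2·1.6875+1·(-5.8125)=-6.53125; next y=4/5·4.5625+1/2·(-6.53125)=0.384375
n=3: y=0.384375, sp=3, e=sp−y=2.615625; I=4.303125, D=e−e_prev=4.178125; u=1·2.615625+1/2·4.303125+1·4.178125≈8.945313; next y=4/5·0.384375+1/2·8.945313≈4.780156
n=4: y≈4.780156, sp=3, e=sp−y≈-1.780156; I≈2.522969, D=e−e_prev≈-4.395781; u=1·(-1.780156)+1/2·2.522969+1·(-4.395781)≈-4.914453; next y=4/5·4.780156+1/2·(-4.914453)≈1.366898
n=5: y≈1.366898, sp=3, e=sp−y≈1.633102; I≈4.156070, D=e−e_prev≈3.413258; u=1·1.633102+1/2·4.156070+1·3.413258≈7.124395; next y=4/5·1.366898+1/2·7.124395≈4.655716
n=6: y≈4.655716, sp=3, e=sp−y≈-1.655716; I≈2.500354, D=e−e_prev≈-3.288818; u=1·(-1.655716)+1/2·2.500354+1·(-3.288818)≈-3.694356; next y=4/5·4.655716+1/2·(-3.694356)≈1.877395
n=7: y≈1.877395, sp=4, e=sp−y≈2.122605; I≈4.622960, D=e−e_prev≈3.778321; u=1·2.122605+1/2·4.622960+1·3.778321≈8.212407; next y=4/5·1.877395+1/2·8.212407≈5.608119
n=8: y≈5.608119, sp=4, e=sp−y≈-1.608119; I≈3.014841, D=e−e_prev≈-3.730724; u=1·(-1.608119)+1/2·3.014841+1·(-3.730724)≈-3.831423; next y=4/5·5.608119+1/2·(-3.831423)≈2.570784
n=9: y≈2.570784, sp=4, e=sp−y≈1.429216; I≈4.444057, D=e−e_prev≈3.037335; u=1·1.429216+1/2·4.444057+1·3.037335≈6.688580; next y=4/5·2.570784+1/2·6.688580≈5.400917
n=10: y≈5.400917, sp=4, e=sp−y≈-1.400917; I≈3.043140, D=e−e_prev≈-2.830133; u=1·(-1.400917)+1/2·3.043140+1·(-2.830133)≈-2.709480; next y=4/5·5.400917+1/2·(-2.709480)≈2.965993
n=11: y≈2.965993, sp=4, e=sp−y≈1.034007; I≈4.077147, D=e−e_prev≈2.434924; u=1·1.034007+1/2·4.077147+1·2.434924≈5.507503; next y=4/5·2.965993+1/2·5.507503≈5.126546

0 -1 -2.500 0.000
1 3 11.125 -1.250
2 3 -6.531 4.563
3 3 8.945 0.384
4 3 -4.914 4.780
5 3 7.124 1.367
6 3 -3.694 4.656
7 4 8.212 1.877
8 4 -3.831 5.608
9 4 6.689 2.571
10 4 -2.709 5.401
11 4 5.508 2.966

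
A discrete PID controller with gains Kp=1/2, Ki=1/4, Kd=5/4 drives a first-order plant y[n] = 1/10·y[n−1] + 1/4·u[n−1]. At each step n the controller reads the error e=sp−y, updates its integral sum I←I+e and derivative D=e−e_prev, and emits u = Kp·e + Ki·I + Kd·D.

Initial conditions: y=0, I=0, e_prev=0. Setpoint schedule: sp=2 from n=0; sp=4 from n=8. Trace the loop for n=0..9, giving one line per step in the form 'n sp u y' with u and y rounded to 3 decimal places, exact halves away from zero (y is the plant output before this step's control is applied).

0 2 4.000 0.000
1 2 0.000 1.000
2 2 3.300 0.100
3 2 1.180 0.835
4 2 3.303 0.379
5 2 2.168 0.864
6 2 3.529 0.628
7 2 2.944 0.945
8 4 7.833 0.830
9 4 3.560 2.041

(exact arithmetic carried between steps; '≈' marks a value shown rounded to 6 d.p. or computed from one; I and e_prev carry over from the previous line; the table rounds u and y to 3 d.p., halves away from zero)
n=0: y=0, sp=2, e=sp−y=2; I=2, D=e−e_prev=2; u=1/2·2+1/4·2+5/4·2=4; next y=1/10·0+1/4·4=1
n=1: y=1, sp=2, e=sp−y=1; I=3, D=e−e_prev=-1; u=1/2·1+1/4·3+5/4·(-1)=0; next y=1/10·1+1/4·0=0.1
n=2: y=0.1, sp=2, e=sp−y=1.9; I=4.9, D=e−e_prev=0.9; u=1/2·1.9+1/4·4.9+5/4·0.9=3.3; next y=1/10·0.1+1/4·3.3=0.835
n=3: y=0.835, sp=2, e=sp−y=1.165; I=6.065, D=e−e_prev=-0.735; u=1/2·1.165+1/4·6.065+5/4·(-0.735)=1.18; next y=1/10·0.835+1/4·1.18=0.3785
n=4: y=0.3785, sp=2, e=sp−y=1.6215; I=7.6865, D=e−e_prev=0.4565; u=1/2·1.6215+1/4·7.6865+5/4·0.4565=3.303; next y=1/10·0.3785+1/4·3.303=0.8636
n=5: y=0.8636, sp=2, e=sp−y=1.1364; I=8.8229, D=e−e_prev=-0.4851; u=1/2·1.1364+1/4·8.8229+5/4·(-0.4851)=2.16755; next y=1/10·0.8636+1/4·2.16755≈0.628248
n=6: y≈0.628248, sp=2, e=sp−y≈1.371753; I≈10.194653, D=e−e_prev≈0.235353; u=1/2·1.371753+1/4·10.194653+5/4·0.235353≈3.52873; next y=1/10·0.628248+1/4·3.52873≈0.945007
n=7: y≈0.945007, sp=2, e=sp−y≈1.054993; I≈11.249645, D=e−e_prev≈-0.316760; u=1/2·1.054993+1/4·11.249645+5/4·(-0.316760)≈2.943958; next y=1/10·0.945007+1/4·2.943958≈0.830490
n=8: y≈0.830490, sp=4, e=sp−y≈3.169510; I≈14.419155, D=e−e_prev≈2.114517; u=1/2·3.169510+1/4·14.419155+5/4·2.114517≈7.832690; next y=1/10·0.830490+1/4·7.832690≈2.041222
n=9: y≈2.041222, sp=4, e=sp−y≈1.958778; I≈16.377934, D=e−e_prev≈-1.210731; u=1/2·1.958778+1/4·16.377934+5/4·(-1.210731)≈3.560459; next y=1/10·2.041222+1/4·3.560459≈1.094237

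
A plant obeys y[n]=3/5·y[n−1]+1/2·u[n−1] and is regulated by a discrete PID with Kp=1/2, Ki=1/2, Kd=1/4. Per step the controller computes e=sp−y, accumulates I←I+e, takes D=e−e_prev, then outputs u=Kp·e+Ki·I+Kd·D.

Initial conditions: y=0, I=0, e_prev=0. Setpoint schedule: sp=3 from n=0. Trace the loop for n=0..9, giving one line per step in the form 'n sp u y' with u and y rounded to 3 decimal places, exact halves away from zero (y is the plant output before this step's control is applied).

0 3 3.750 0.000
1 3 2.156 1.875
2 3 2.777 2.203
3 3 2.624 2.711
4 3 2.611 2.938
5 3 2.536 3.068
6 3 2.483 3.109
7 3 2.441 3.107
8 3 2.415 3.085
9 3 2.400 3.059

(exact arithmetic carried between steps; '≈' marks a value shown rounded to 6 d.p. or computed from one; I and e_prev carry over from the previous line; the table rounds u and y to 3 d.p., halves away from zero)
n=0: y=0, sp=3, e=sp−y=3; I=3, D=e−e_prev=3; u=1/2·3+1/2·3+1/4·3=3.75; next y=3/5·0+1/2·3.75=1.875
n=1: y=1.875, sp=3, e=sp−y=1.125; I=4.125, D=e−e_prev=-1.875; u=1/2·1.125+1/2·4.125+1/4·(-1.875)=2.15625; next y=3/5·1.875+1/2·2.15625=2.203125
n=2: y=2.203125, sp=3, e=sp−y=0.796875; I=4.921875, D=e−e_prev=-0.328125; u=1/2·0.796875+1/2·4.921875+1/4·(-0.328125)≈2.777344; next y=3/5·2.203125+1/2·2.777344≈2.710547
n=3: y≈2.710547, sp=3, e=sp−y≈0.289453; I≈5.211328, D=e−e_prev≈-0.507422; u=1/2·0.289453+1/2·5.211328+1/4·(-0.507422)≈2.623535; next y=3/5·2.710547+1/2·2.623535≈2.938096
n=4: y≈2.938096, sp=3, e=sp−y≈0.061904; I≈5.273232, D=e−e_prev≈-0.227549; u=1/2·0.061904+1/2·5.273232+1/4·(-0.227549)≈2.610681; next y=3/5·2.938096+1/2·2.610681≈3.068198
n=5: y≈3.068198, sp=3, e=sp−y≈-0.068198; I≈5.205034, D=e−e_prev≈-0.130102; u=1/2·(-0.068198)+1/2·5.205034+1/4·(-0.130102)≈2.535893; next y=3/5·3.068198+1/2·2.535893≈3.108865
n=6: y≈3.108865, sp=3, e=sp−y≈-0.108865; I≈5.096169, D=e−e_prev≈-0.040667; u=1/2·(-0.108865)+1/2·5.096169+1/4·(-0.040667)≈2.483485; next y=3/5·3.108865+1/2·2.483485≈3.107062
n=7: y≈3.107062, sp=3, e=sp−y≈-0.107062; I≈4.989108, D=e−e_prev≈0.001803; u=1/2·(-0.107062)+1/2·4.989108+1/4·0.001803≈2.441474; next y=3/5·3.107062+1/2·2.441474≈3.084974
n=8: y≈3.084974, sp=3, e=sp−y≈-0.084974; I≈4.904134, D=e−e_prev≈0.022088; u=1/2·(-0.084974)+1/2·4.904134+1/4·0.022088≈2.415102; next y=3/5·3.084974+1/2·2.415102≈3.058535
n=9: y≈3.058535, sp=3, e=sp−y≈-0.058535; I≈4.845598, D=e−e_prev≈0.026439; u=1/2·(-0.058535)+1/2·4.845598+1/4·0.026439≈2.400141; next y=3/5·3.058535+1/2·2.400141≈3.035192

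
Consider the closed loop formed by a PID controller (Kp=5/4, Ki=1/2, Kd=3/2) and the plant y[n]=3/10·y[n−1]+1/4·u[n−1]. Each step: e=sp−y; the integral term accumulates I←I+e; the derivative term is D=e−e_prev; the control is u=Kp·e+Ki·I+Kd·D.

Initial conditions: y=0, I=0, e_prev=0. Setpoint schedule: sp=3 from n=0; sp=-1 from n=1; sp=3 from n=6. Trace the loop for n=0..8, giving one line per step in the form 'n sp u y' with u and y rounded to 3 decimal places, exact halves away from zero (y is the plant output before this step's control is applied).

0 3 9.750 0.000
1 -1 -14.172 2.438
2 -1 10.826 -2.812
3 -1 -11.335 1.863
4 -1 7.693 -2.275
5 -1 -9.302 1.241
6 3 18.232 -1.953
7 3 -9.340 3.972
8 3 15.687 -1.143

(exact arithmetic carried between steps; '≈' marks a value shown rounded to 6 d.p. or computed from one; I and e_prev carry over from the previous line; the table rounds u and y to 3 d.p., halves away from zero)
n=0: y=0, sp=3, e=sp−y=3; I=3, D=e−e_prev=3; u=5/4·3+1/2·3+3/2·3=9.75; next y=3/10·0+1/4·9.75=2.4375
n=1: y=2.4375, sp=-1, e=sp−y=-3.4375; I=-0.4375, D=e−e_prev=-6.4375; u=5/4·(-3.4375)+1/2·(-0.4375)+3/2·(-6.4375)=-14.171875; next y=3/10·2.4375+1/4·(-14.171875)≈-2.811719
n=2: y≈-2.811719, sp=-1, e=sp−y≈1.811719; I≈1.374219, D=e−e_prev≈5.249219; u=5/4·1.811719+1/2·1.374219+3/2·5.249219≈10.825586; next y=3/10·(-2.811719)+1/4·10.825586≈1.862881
n=3: y≈1.862881, sp=-1, e=sp−y≈-2.862881; I≈-1.488662, D=e−e_prev≈-4.674600; u=5/4·(-2.862881)+1/2·(-1.488662)+3/2·(-4.674600)≈-11.334832; next y=3/10·1.862881+1/4·(-11.334832)≈-2.274844
n=4: y≈-2.274844, sp=-1, e=sp−y≈1.274844; I≈-0.213818, D=e−e_prev≈4.137724; u=5/4·1.274844+1/2·(-0.213818)+3/2·4.137724≈7.693232; next y=3/10·(-2.274844)+1/4·7.693232≈1.240855
n=5: y≈1.240855, sp=-1, e=sp−y≈-2.240855; I≈-2.454673, D=e−e_prev≈-3.515699; u=5/4·(-2.240855)+1/2·(-2.454673)+3/2·(-3.515699)≈-9.301953; next y=3/10·1.240855+1/4·(-9.301953)≈-1.953232
n=6: y≈-1.953232, sp=3, e=sp−y≈4.953232; I≈2.498558, D=e−e_prev≈7.194087; u=5/4·4.953232+1/2·2.498558+3/2·7.194087≈18.231949; next y=3/10·(-1.953232)+1/4·18.231949≈3.972018
n=7: y≈3.972018, sp=3, e=sp−y≈-0.972018; I≈1.526541, D=e−e_prev≈-5.925250; u=5/4·(-0.972018)+1/2·1.526541+3/2·(-5.925250)≈-9.339626; next y=3/10·3.972018+1/4·(-9.339626)≈-1.143301
n=8: y≈-1.143301, sp=3, e=sp−y≈4.143301; I≈5.669842, D=e−e_prev≈5.115319; u=5/4·4.143301+1/2·5.669842+3/2·5.115319≈15.687026; next y=3/10·(-1.143301)+1/4·15.687026≈3.578766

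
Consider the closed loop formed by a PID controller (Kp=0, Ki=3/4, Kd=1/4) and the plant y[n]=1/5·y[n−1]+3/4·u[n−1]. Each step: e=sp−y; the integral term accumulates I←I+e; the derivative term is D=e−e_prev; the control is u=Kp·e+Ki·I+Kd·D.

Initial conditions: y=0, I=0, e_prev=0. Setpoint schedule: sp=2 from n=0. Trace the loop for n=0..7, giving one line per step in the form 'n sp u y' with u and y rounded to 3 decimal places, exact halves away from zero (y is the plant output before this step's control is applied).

(exact arithmetic carried between steps; '≈' marks a value shown rounded to 6 d.p. or computed from one; I and e_prev carry over from the previous line; the table rounds u and y to 3 d.p., halves away from zero)
n=0: y=0, sp=2, e=sp−y=2; I=2, D=e−e_prev=2; u=0·2+3/4·2+1/4·2=2; next y=1/5·0+3/4·2=1.5
n=1: y=1.5, sp=2, e=sp−y=0.5; I=2.5, D=e−e_prev=-1.5; u=0·0.5+3/4·2.5+1/4·(-1.5)=1.5; next y=1/5·1.5+3/4·1.5=1.425
n=2: y=1.425, sp=2, e=sp−y=0.575; I=3.075, D=e−e_prev=0.075; u=0·0.575+3/4·3.075+1/4·0.075=2.325; next y=1/5·1.425+3/4·2.325=2.02875
n=3: y=2.02875, sp=2, e=sp−y=-0.02875; I=3.04625, D=e−e_prev=-0.60375; u=0·(-0.02875)+3/4·3.04625+1/4·(-0.60375)=2.13375; next y=1/5·2.02875+3/4·2.13375≈2.006063
n=4: y≈2.006063, sp=2, e=sp−y≈-0.006063; I≈3.040188, D=e−e_prev≈0.022688; u=0·(-0.006063)+3/4·3.040188+1/4·0.022688≈2.285813; next y=1/5·2.006063+3/4·2.285813≈2.115572
n=5: y≈2.115572, sp=2, e=sp−y≈-0.115572; I≈2.924616, D=e−e_prev≈-0.109509; u=0·(-0.115572)+3/4·2.924616+1/4·(-0.109509)≈2.166084; next y=1/5·2.115572+3/4·2.166084≈2.047678
n=6: y≈2.047678, sp=2, e=sp−y≈-0.047678; I≈2.876938, D=e−e_prev≈0.067894; u=0·(-0.047678)+3/4·2.876938+1/4·0.067894≈2.174677; next y=1/5·2.047678+3/4·2.174677≈2.040543
n=7: y≈2.040543, sp=2, e=sp−y≈-0.040543; I≈2.836395, D=e−e_prev≈0.007134; u=0·(-0.040543)+3/4·2.836395+1/4·0.007134≈2.129080; next y=1/5·2.040543+3/4·2.129080≈2.004918

0 2 2.000 0.000
1 2 1.500 1.500
2 2 2.325 1.425
3 2 2.134 2.029
4 2 2.286 2.006
5 2 2.166 2.116
6 2 2.175 2.048
7 2 2.129 2.041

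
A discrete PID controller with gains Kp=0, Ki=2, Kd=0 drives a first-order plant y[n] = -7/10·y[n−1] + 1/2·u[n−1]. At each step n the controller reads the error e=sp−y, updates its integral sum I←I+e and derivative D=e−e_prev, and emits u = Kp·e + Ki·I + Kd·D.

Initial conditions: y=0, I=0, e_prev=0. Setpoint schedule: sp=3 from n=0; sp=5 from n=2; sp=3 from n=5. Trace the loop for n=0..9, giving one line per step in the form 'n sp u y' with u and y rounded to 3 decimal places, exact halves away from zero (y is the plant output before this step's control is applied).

0 3 6.000 0.000
1 3 6.000 3.000
2 5 14.200 0.900
3 5 11.260 6.470
4 5 19.058 1.101
5 3 7.541 8.758
6 3 18.262 -2.360
7 3 2.696 10.783
8 3 21.096 -6.200
9 3 -2.680 14.888

(exact arithmetic carried between steps; '≈' marks a value shown rounded to 6 d.p. or computed from one; I and e_prev carry over from the previous line; the table rounds u and y to 3 d.p., halves away from zero)
n=0: y=0, sp=3, e=sp−y=3; I=3, D=e−e_prev=3; u=0·3+2·3+0·3=6; next y=-7/10·0+1/2·6=3
n=1: y=3, sp=3, e=sp−y=0; I=3, D=e−e_prev=-3; u=0·0+2·3+0·(-3)=6; next y=-7/10·3+1/2·6=0.9
n=2: y=0.9, sp=5, e=sp−y=4.1; I=7.1, D=e−e_prev=4.1; u=0·4.1+2·7.1+0·4.1=14.2; next y=-7/10·0.9+1/2·14.2=6.47
n=3: y=6.47, sp=5, e=sp−y=-1.47; I=5.63, D=e−e_prev=-5.57; u=0·(-1.47)+2·5.63+0·(-5.57)=11.26; next y=-7/10·6.47+1/2·11.26=1.101
n=4: y=1.101, sp=5, e=sp−y=3.899; I=9.529, D=e−e_prev=5.369; u=0·3.899+2·9.529+0·5.369=19.058; next y=-7/10·1.101+1/2·19.058=8.7583
n=5: y=8.7583, sp=3, e=sp−y=-5.7583; I=3.7707, D=e−e_prev=-9.6573; u=0·(-5.7583)+2·3.7707+0·(-9.6573)=7.5414; next y=-7/10·8.7583+1/2·7.5414=-2.36011
n=6: y=-2.36011, sp=3, e=sp−y=5.36011; I=9.13081, D=e−e_prev=11.11841; u=0·5.36011+2·9.13081+0·11.11841=18.26162; next y=-7/10·(-2.36011)+1/2·18.26162=10.782887
n=7: y=10.782887, sp=3, e=sp−y=-7.782887; I=1.347923, D=e−e_prev=-13.142997; u=0·(-7.782887)+2·1.347923+0·(-13.142997)=2.695846; next y=-7/10·10.782887+1/2·2.695846≈-6.200098
n=8: y≈-6.200098, sp=3, e=sp−y≈9.200098; I≈10.548021, D=e−e_prev≈16.982985; u=0·9.200098+2·10.548021+0·16.982985≈21.096042; next y=-7/10·(-6.200098)+1/2·21.096042≈14.888089
n=9: y≈14.888089, sp=3, e=sp−y≈-11.888089; I≈-1.340069, D=e−e_prev≈-21.088187; u=0·(-11.888089)+2·(-1.340069)+0·(-21.088187)≈-2.680137; next y=-7/10·14.888089+1/2·(-2.680137)≈-11.761731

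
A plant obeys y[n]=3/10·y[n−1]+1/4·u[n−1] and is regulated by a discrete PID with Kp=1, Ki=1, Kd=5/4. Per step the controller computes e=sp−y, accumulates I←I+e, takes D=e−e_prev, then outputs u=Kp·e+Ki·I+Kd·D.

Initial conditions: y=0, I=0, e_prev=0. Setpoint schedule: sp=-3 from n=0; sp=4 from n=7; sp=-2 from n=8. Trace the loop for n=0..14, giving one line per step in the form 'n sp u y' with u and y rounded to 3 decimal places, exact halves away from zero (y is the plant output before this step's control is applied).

(exact arithmetic carried between steps; '≈' marks a value shown rounded to 6 d.p. or computed from one; I and e_prev carry over from the previous line; the table rounds u and y to 3 d.p., halves away from zero)
n=0: y=0, sp=-3, e=sp−y=-3; I=-3, D=e−e_prev=-3; u=1·(-3)+1·(-3)+5/4·(-3)=-9.75; next y=3/10·0+1/4·(-9.75)=-2.4375
n=1: y=-2.4375, sp=-3, e=sp−y=-0.5625; I=-3.5625, D=e−e_prev=2.4375; u=1·(-0.5625)+1·(-3.5625)+5/4·2.4375=-1.078125; next y=3/10·(-2.4375)+1/4·(-1.078125)≈-1.000781
n=2: y≈-1.000781, sp=-3, e=sp−y≈-1.999219; I≈-5.561719, D=e−e_prev≈-1.436719; u=1·(-1.999219)+1·(-5.561719)+5/4·(-1.436719)≈-9.356836; next y=3/10·(-1.000781)+1/4·(-9.356836)≈-2.639443
n=3: y≈-2.639443, sp=-3, e=sp−y≈-0.360557; I≈-5.922275, D=e−e_prev≈1.638662; u=1·(-0.360557)+1·(-5.922275)+5/4·1.638662≈-4.234504; next y=3/10·(-2.639443)+1/4·(-4.234504)≈-1.850459
n=4: y≈-1.850459, sp=-3, e=sp−y≈-1.149541; I≈-7.071816, D=e−e_prev≈-0.788984; u=1·(-1.149541)+1·(-7.071816)+5/4·(-0.788984)≈-9.207587; next y=3/10·(-1.850459)+1/4·(-9.207587)≈-2.857035
n=5: y≈-2.857035, sp=-3, e=sp−y≈-0.142965; I≈-7.214782, D=e−e_prev≈1.006575; u=1·(-0.142965)+1·(-7.214782)+5/4·1.006575≈-6.099528; next y=3/10·(-2.857035)+1/4·(-6.099528)≈-2.381992
n=6: y≈-2.381992, sp=-3, e=sp−y≈-0.618008; I≈-7.832789, D=e−e_prev≈-0.475042; u=1·(-0.618008)+1·(-7.832789)+5/4·(-0.475042)≈-9.044600; next y=3/10·(-2.381992)+1/4·(-9.044600)≈-2.975748
n=7: y≈-2.975748, sp=4, e=sp−y≈6.975748; I≈-0.857042, D=e−e_prev≈7.593755; u=1·6.975748+1·(-0.857042)+5/4·7.593755≈15.610900; next y=3/10·(-2.975748)+1/4·15.610900≈3.010001
n=8: y≈3.010001, sp=-2, e=sp−y≈-5.010001; I≈-5.867042, D=e−e_prev≈-11.985748; u=1·(-5.010001)+1·(-5.867042)+5/4·(-11.985748)≈-25.859229; next y=3/10·3.010001+1/4·(-25.859229)≈-5.561807
n=9: y≈-5.561807, sp=-2, e=sp−y≈3.561807; I≈-2.305235, D=e−e_prev≈8.571808; u=1·3.561807+1·(-2.305235)+5/4·8.571808≈11.971331; next y=3/10·(-5.561807)+1/4·11.971331≈1.324291
n=10: y≈1.324291, sp=-2, e=sp−y≈-3.324291; I≈-5.629526, D=e−e_prev≈-6.886098; u=1·(-3.324291)+1·(-5.629526)+5/4·(-6.886098)≈-17.561439; next y=3/10·1.324291+1/4·(-17.561439)≈-3.993073
n=11: y≈-3.993073, sp=-2, e=sp−y≈1.993073; I≈-3.636454, D=e−e_prev≈5.317363; u=1·1.993073+1·(-3.636454)+5/4·5.317363≈5.003323; next y=3/10·(-3.993073)+1/4·5.003323≈0.052909
n=12: y≈0.052909, sp=-2, e=sp−y≈-2.052909; I≈-5.689363, D=e−e_prev≈-4.045981; u=1·(-2.052909)+1·(-5.689363)+5/4·(-4.045981)≈-12.799748; next y=3/10·0.052909+1/4·(-12.799748)≈-3.184064
n=13: y≈-3.184064, sp=-2, e=sp−y≈1.184064; I≈-4.505298, D=e−e_prev≈3.236973; u=1·1.184064+1·(-4.505298)+5/4·3.236973≈0.724983; next y=3/10·(-3.184064)+1/4·0.724983≈-0.773974
n=14: y≈-0.773974, sp=-2, e=sp−y≈-1.226026; I≈-5.731325, D=e−e_prev≈-2.410091; u=1·(-1.226026)+1·(-5.731325)+5/4·(-2.410091)≈-9.969965; next y=3/10·(-0.773974)+1/4·(-9.969965)≈-2.724683

0 -3 -9.750 0.000
1 -3 -1.078 -2.438
2 -3 -9.357 -1.001
3 -3 -4.235 -2.639
4 -3 -9.208 -1.850
5 -3 -6.100 -2.857
6 -3 -9.045 -2.382
7 4 15.611 -2.976
8 -2 -25.859 3.010
9 -2 11.971 -5.562
10 -2 -17.561 1.324
11 -2 5.003 -3.993
12 -2 -12.800 0.053
13 -2 0.725 -3.184
14 -2 -9.970 -0.774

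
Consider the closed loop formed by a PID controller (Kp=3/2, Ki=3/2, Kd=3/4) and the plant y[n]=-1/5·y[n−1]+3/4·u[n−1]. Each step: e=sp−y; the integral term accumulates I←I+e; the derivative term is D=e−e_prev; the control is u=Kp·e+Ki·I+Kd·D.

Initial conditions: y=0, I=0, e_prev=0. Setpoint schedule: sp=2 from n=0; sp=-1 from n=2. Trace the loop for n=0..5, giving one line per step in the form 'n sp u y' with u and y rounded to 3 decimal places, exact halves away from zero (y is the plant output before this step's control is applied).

(exact arithmetic carried between steps; '≈' marks a value shown rounded to 6 d.p. or computed from one; I and e_prev carry over from the previous line; the table rounds u and y to 3 d.p., halves away from zero)
n=0: y=0, sp=2, e=sp−y=2; I=2, D=e−e_prev=2; u=3/2·2+3/2·2+3/4·2=7.5; next y=-1/5·0+3/4·7.5=5.625
n=1: y=5.625, sp=2, e=sp−y=-3.625; I=-1.625, D=e−e_prev=-5.625; u=3/2·(-3.625)+3/2·(-1.625)+3/4·(-5.625)=-12.09375; next y=-1/5·5.625+3/4·(-12.09375)≈-10.195313
n=2: y≈-10.195313, sp=-1, e=sp−y≈9.195313; I≈7.570313, D=e−e_prev≈12.820313; u=3/2·9.195313+3/2·7.570313+3/4·12.820313≈34.763672; next y=-1/5·(-10.195313)+3/4·34.763672≈28.111816
n=3: y≈28.111816, sp=-1, e=sp−y≈-29.111816; I≈-21.541504, D=e−e_prev≈-38.307129; u=3/2·(-29.111816)+3/2·(-21.541504)+3/4·(-38.307129)≈-104.710327; next y=-1/5·28.111816+3/4·(-104.710327)≈-84.155109
n=4: y≈-84.155109, sp=-1, e=sp−y≈83.155109; I≈61.613605, D=e−e_prev≈112.266925; u=3/2·83.155109+3/2·61.613605+3/4·112.266925≈301.353264; next y=-1/5·(-84.155109)+3/4·301.353264≈242.845970
n=5: y≈242.845970, sp=-1, e=sp−y≈-243.845970; I≈-182.232365, D=e−e_prev≈-327.001078; u=3/2·(-243.845970)+3/2·(-182.232365)+3/4·(-327.001078)≈-884.368310; next y=-1/5·242.845970+3/4·(-884.368310)≈-711.845427

0 2 7.500 0.000
1 2 -12.094 5.625
2 -1 34.764 -10.195
3 -1 -104.710 28.112
4 -1 301.353 -84.155
5 -1 -884.368 242.846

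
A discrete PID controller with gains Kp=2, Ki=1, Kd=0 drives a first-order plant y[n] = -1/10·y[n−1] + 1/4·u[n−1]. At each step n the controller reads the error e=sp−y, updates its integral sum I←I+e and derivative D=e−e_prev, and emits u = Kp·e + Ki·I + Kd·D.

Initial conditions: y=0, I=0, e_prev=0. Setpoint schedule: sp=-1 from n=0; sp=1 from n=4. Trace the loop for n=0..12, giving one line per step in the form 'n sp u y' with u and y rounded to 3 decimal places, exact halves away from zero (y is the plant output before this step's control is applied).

(exact arithmetic carried between steps; '≈' marks a value shown rounded to 6 d.p. or computed from one; I and e_prev carry over from the previous line; the table rounds u and y to 3 d.p., halves away from zero)
n=0: y=0, sp=-1, e=sp−y=-1; I=-1, D=e−e_prev=-1; u=2·(-1)+1·(-1)+0·(-1)=-3; next y=-1/10·0+1/4·(-3)=-0.75
n=1: y=-0.75, sp=-1, e=sp−y=-0.25; I=-1.25, D=e−e_prev=0.75; u=2·(-0.25)+1·(-1.25)+0·0.75=-1.75; next y=-1/10·(-0.75)+1/4·(-1.75)=-0.3625
n=2: y=-0.3625, sp=-1, e=sp−y=-0.6375; I=-1.8875, D=e−e_prev=-0.3875; u=2·(-0.6375)+1·(-1.8875)+0·(-0.3875)=-3.1625; next y=-1/10·(-0.3625)+1/4·(-3.1625)=-0.754375
n=3: y=-0.754375, sp=-1, e=sp−y=-0.245625; I=-2.133125, D=e−e_prev=0.391875; u=2·(-0.245625)+1·(-2.133125)+0·0.391875=-2.624375; next y=-1/10·(-0.754375)+1/4·(-2.624375)≈-0.580656
n=4: y≈-0.580656, sp=1, e=sp−y≈1.580656; I≈-0.552469, D=e−e_prev≈1.826281; u=2·1.580656+1·(-0.552469)+0·1.826281≈2.608844; next y=-1/10·(-0.580656)+1/4·2.608844≈0.710277
n=5: y≈0.710277, sp=1, e=sp−y≈0.289723; I≈-0.262745, D=e−e_prev≈-1.290933; u=2·0.289723+1·(-0.262745)+0·(-1.290933)≈0.316702; next y=-1/10·0.710277+1/4·0.316702≈0.008148
n=6: y≈0.008148, sp=1, e=sp−y≈0.991852; I≈0.729107, D=e−e_prev≈0.702129; u=2·0.991852+1·0.729107+0·0.702129≈2.712811; next y=-1/10·0.008148+1/4·2.712811≈0.677388
n=7: y≈0.677388, sp=1, e=sp−y≈0.322612; I≈1.051719, D=e−e_prev≈-0.669240; u=2·0.322612+1·1.051719+0·(-0.669240)≈1.696943; next y=-1/10·0.677388+1/4·1.696943≈0.356497
n=8: y≈0.356497, sp=1, e=sp−y≈0.643503; I≈1.695222, D=e−e_prev≈0.320891; u=2·0.643503+1·1.695222+0·0.320891≈2.982228; next y=-1/10·0.356497+1/4·2.982228≈0.709907
n=9: y≈0.709907, sp=1, e=sp−y≈0.290093; I≈1.985315, D=e−e_prev≈-0.353411; u=2·0.290093+1·1.985315+0·(-0.353411)≈2.565500; next y=-1/10·0.709907+1/4·2.565500≈0.570384
n=10: y≈0.570384, sp=1, e=sp−y≈0.429616; I≈2.414930, D=e−e_prev≈0.139523; u=2·0.429616+1·2.414930+0·0.139523≈3.274162; next y=-1/10·0.570384+1/4·3.274162≈0.761502
n=11: y≈0.761502, sp=1, e=sp−y≈0.238498; I≈2.653428, D=e−e_prev≈-0.191118; u=2·0.238498+1·2.653428+0·(-0.191118)≈3.130424; next y=-1/10·0.761502+1/4·3.130424≈0.706456
n=12: y≈0.706456, sp=1, e=sp−y≈0.293544; I≈2.946972, D=e−e_prev≈0.055046; u=2·0.293544+1·2.946972+0·0.055046≈3.534061; next y=-1/10·0.706456+1/4·3.534061≈0.812870

0 -1 -3.000 0.000
1 -1 -1.750 -0.750
2 -1 -3.163 -0.363
3 -1 -2.624 -0.754
4 1 2.609 -0.581
5 1 0.317 0.710
6 1 2.713 0.008
7 1 1.697 0.677
8 1 2.982 0.356
9 1 2.565 0.710
10 1 3.274 0.570
11 1 3.130 0.762
12 1 3.534 0.706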